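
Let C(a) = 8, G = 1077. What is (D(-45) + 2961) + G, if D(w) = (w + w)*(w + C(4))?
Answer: 7368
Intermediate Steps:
D(w) = 2*w*(8 + w) (D(w) = (w + w)*(w + 8) = (2*w)*(8 + w) = 2*w*(8 + w))
(D(-45) + 2961) + G = (2*(-45)*(8 - 45) + 2961) + 1077 = (2*(-45)*(-37) + 2961) + 1077 = (3330 + 2961) + 1077 = 6291 + 1077 = 7368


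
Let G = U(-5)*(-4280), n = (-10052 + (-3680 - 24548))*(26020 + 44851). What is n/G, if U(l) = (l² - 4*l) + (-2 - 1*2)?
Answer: 67823547/4387 ≈ 15460.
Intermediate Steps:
U(l) = -4 + l² - 4*l (U(l) = (l² - 4*l) + (-2 - 2) = (l² - 4*l) - 4 = -4 + l² - 4*l)
n = -2712941880 (n = (-10052 - 28228)*70871 = -38280*70871 = -2712941880)
G = -175480 (G = (-4 + (-5)² - 4*(-5))*(-4280) = (-4 + 25 + 20)*(-4280) = 41*(-4280) = -175480)
n/G = -2712941880/(-175480) = -2712941880*(-1/175480) = 67823547/4387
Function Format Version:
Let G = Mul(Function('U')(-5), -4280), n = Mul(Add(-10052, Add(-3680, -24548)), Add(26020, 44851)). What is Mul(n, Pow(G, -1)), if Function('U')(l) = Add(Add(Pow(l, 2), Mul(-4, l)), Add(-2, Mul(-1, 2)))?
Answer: Rational(67823547, 4387) ≈ 15460.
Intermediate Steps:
Function('U')(l) = Add(-4, Pow(l, 2), Mul(-4, l)) (Function('U')(l) = Add(Add(Pow(l, 2), Mul(-4, l)), Add(-2, -2)) = Add(Add(Pow(l, 2), Mul(-4, l)), -4) = Add(-4, Pow(l, 2), Mul(-4, l)))
n = -2712941880 (n = Mul(Add(-10052, -28228), 70871) = Mul(-38280, 70871) = -2712941880)
G = -175480 (G = Mul(Add(-4, Pow(-5, 2), Mul(-4, -5)), -4280) = Mul(Add(-4, 25, 20), -4280) = Mul(41, -4280) = -175480)
Mul(n, Pow(G, -1)) = Mul(-2712941880, Pow(-175480, -1)) = Mul(-2712941880, Rational(-1, 175480)) = Rational(67823547, 4387)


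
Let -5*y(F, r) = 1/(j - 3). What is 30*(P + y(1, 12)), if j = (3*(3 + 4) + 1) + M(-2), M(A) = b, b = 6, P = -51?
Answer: -38256/25 ≈ -1530.2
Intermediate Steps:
M(A) = 6
j = 28 (j = (3*(3 + 4) + 1) + 6 = (3*7 + 1) + 6 = (21 + 1) + 6 = 22 + 6 = 28)
y(F, r) = -1/125 (y(F, r) = -1/(5*(28 - 3)) = -⅕/25 = -⅕*1/25 = -1/125)
30*(P + y(1, 12)) = 30*(-51 - 1/125) = 30*(-6376/125) = -38256/25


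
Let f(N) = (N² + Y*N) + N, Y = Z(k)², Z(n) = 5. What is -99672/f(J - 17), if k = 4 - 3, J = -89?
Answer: -12459/1060 ≈ -11.754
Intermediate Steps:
k = 1
Y = 25 (Y = 5² = 25)
f(N) = N² + 26*N (f(N) = (N² + 25*N) + N = N² + 26*N)
-99672/f(J - 17) = -99672*1/((-89 - 17)*(26 + (-89 - 17))) = -99672*(-1/(106*(26 - 106))) = -99672/((-106*(-80))) = -99672/8480 = -99672*1/8480 = -12459/1060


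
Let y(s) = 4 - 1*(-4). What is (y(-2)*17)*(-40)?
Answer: -5440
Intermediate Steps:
y(s) = 8 (y(s) = 4 + 4 = 8)
(y(-2)*17)*(-40) = (8*17)*(-40) = 136*(-40) = -5440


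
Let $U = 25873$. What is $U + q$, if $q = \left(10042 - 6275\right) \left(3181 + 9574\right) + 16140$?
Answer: $48090098$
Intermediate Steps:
$q = 48064225$ ($q = 3767 \cdot 12755 + 16140 = 48048085 + 16140 = 48064225$)
$U + q = 25873 + 48064225 = 48090098$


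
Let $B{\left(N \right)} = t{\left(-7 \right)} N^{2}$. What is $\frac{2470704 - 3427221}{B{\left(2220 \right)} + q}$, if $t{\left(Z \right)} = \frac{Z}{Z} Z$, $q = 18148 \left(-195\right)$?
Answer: $\frac{318839}{12679220} \approx 0.025147$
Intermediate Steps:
$q = -3538860$
$t{\left(Z \right)} = Z$ ($t{\left(Z \right)} = 1 Z = Z$)
$B{\left(N \right)} = - 7 N^{2}$
$\frac{2470704 - 3427221}{B{\left(2220 \right)} + q} = \frac{2470704 - 3427221}{- 7 \cdot 2220^{2} - 3538860} = - \frac{956517}{\left(-7\right) 4928400 - 3538860} = - \frac{956517}{-34498800 - 3538860} = - \frac{956517}{-38037660} = \left(-956517\right) \left(- \frac{1}{38037660}\right) = \frac{318839}{12679220}$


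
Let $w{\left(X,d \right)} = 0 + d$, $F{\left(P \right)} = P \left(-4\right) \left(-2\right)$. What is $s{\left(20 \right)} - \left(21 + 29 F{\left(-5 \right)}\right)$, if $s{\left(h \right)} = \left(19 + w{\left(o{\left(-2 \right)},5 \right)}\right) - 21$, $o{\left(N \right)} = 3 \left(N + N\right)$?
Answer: $1142$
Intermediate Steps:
$F{\left(P \right)} = 8 P$ ($F{\left(P \right)} = - 4 P \left(-2\right) = 8 P$)
$o{\left(N \right)} = 6 N$ ($o{\left(N \right)} = 3 \cdot 2 N = 6 N$)
$w{\left(X,d \right)} = d$
$s{\left(h \right)} = 3$ ($s{\left(h \right)} = \left(19 + 5\right) - 21 = 24 - 21 = 3$)
$s{\left(20 \right)} - \left(21 + 29 F{\left(-5 \right)}\right) = 3 - \left(21 + 29 \cdot 8 \left(-5\right)\right) = 3 - -1139 = 3 + \left(-21 + 1160\right) = 3 + 1139 = 1142$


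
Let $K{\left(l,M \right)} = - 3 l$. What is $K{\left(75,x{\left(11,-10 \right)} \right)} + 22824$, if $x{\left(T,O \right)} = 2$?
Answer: $22599$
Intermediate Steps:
$K{\left(75,x{\left(11,-10 \right)} \right)} + 22824 = \left(-3\right) 75 + 22824 = -225 + 22824 = 22599$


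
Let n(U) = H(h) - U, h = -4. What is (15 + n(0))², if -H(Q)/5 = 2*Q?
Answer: 3025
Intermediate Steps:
H(Q) = -10*Q
n(U) = 40 - U (n(U) = -10*(-4) - U = 40 - U)
(15 + n(0))² = (15 + (40 - 1*0))² = (15 + (40 + 0))² = (15 + 40)² = 55² = 3025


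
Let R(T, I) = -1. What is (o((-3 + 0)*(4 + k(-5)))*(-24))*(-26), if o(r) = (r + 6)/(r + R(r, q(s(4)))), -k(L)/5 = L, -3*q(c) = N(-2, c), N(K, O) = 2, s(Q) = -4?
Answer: 6318/11 ≈ 574.36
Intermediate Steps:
q(c) = -2/3 (q(c) = -1/3*2 = -2/3)
k(L) = -5*L
o(r) = (6 + r)/(-1 + r) (o(r) = (r + 6)/(r - 1) = (6 + r)/(-1 + r))
(o((-3 + 0)*(4 + k(-5)))*(-24))*(-26) = (((6 + (-3 + 0)*(4 - 5*(-5)))/(-1 + (-3 + 0)*(4 - 5*(-5))))*(-24))*(-26) = (((6 - 3*(4 + 25))/(-1 - 3*(4 + 25)))*(-24))*(-26) = (((6 - 3*29)/(-1 - 3*29))*(-24))*(-26) = (((6 - 87)/(-1 - 87))*(-24))*(-26) = ((-81/(-88))*(-24))*(-26) = (-1/88*(-81)*(-24))*(-26) = ((81/88)*(-24))*(-26) = -243/11*(-26) = 6318/11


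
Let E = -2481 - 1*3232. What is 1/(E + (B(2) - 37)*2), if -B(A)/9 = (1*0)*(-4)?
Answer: -1/5787 ≈ -0.00017280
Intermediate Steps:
B(A) = 0 (B(A) = -9*1*0*(-4) = -0*(-4) = -9*0 = 0)
E = -5713 (E = -2481 - 3232 = -5713)
1/(E + (B(2) - 37)*2) = 1/(-5713 + (0 - 37)*2) = 1/(-5713 - 37*2) = 1/(-5713 - 74) = 1/(-5787) = -1/5787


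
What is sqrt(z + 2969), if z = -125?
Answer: 6*sqrt(79) ≈ 53.329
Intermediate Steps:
sqrt(z + 2969) = sqrt(-125 + 2969) = sqrt(2844) = 6*sqrt(79)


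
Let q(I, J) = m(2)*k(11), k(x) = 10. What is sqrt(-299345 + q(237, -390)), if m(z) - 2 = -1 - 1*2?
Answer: I*sqrt(299355) ≈ 547.13*I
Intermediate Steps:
m(z) = -1 (m(z) = 2 + (-1 - 1*2) = 2 + (-1 - 2) = 2 - 3 = -1)
q(I, J) = -10 (q(I, J) = -1*10 = -10)
sqrt(-299345 + q(237, -390)) = sqrt(-299345 - 10) = sqrt(-299355) = I*sqrt(299355)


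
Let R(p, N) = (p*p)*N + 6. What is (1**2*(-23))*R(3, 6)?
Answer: -1380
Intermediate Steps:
R(p, N) = 6 + N*p**2 (R(p, N) = p**2*N + 6 = N*p**2 + 6 = 6 + N*p**2)
(1**2*(-23))*R(3, 6) = (1**2*(-23))*(6 + 6*3**2) = (1*(-23))*(6 + 6*9) = -23*(6 + 54) = -23*60 = -1380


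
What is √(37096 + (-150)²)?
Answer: 2*√14899 ≈ 244.12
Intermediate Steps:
√(37096 + (-150)²) = √(37096 + 22500) = √59596 = 2*√14899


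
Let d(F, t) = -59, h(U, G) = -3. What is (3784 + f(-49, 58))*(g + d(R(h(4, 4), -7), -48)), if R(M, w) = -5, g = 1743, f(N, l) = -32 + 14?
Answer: 6341944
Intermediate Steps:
f(N, l) = -18
(3784 + f(-49, 58))*(g + d(R(h(4, 4), -7), -48)) = (3784 - 18)*(1743 - 59) = 3766*1684 = 6341944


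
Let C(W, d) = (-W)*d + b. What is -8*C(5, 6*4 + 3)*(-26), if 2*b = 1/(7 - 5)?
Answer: -28028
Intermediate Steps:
b = ¼ (b = 1/(2*(7 - 5)) = (½)/2 = (½)*(½) = ¼ ≈ 0.25000)
C(W, d) = ¼ - W*d (C(W, d) = (-W)*d + ¼ = -W*d + ¼ = ¼ - W*d)
-8*C(5, 6*4 + 3)*(-26) = -8*(¼ - 1*5*(6*4 + 3))*(-26) = -8*(¼ - 1*5*(24 + 3))*(-26) = -8*(¼ - 1*5*27)*(-26) = -8*(¼ - 135)*(-26) = -8*(-539/4)*(-26) = 1078*(-26) = -28028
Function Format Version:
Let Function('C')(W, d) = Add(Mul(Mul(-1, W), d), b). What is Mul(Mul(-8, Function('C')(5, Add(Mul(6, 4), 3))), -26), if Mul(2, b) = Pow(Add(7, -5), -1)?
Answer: -28028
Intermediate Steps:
b = Rational(1, 4) (b = Mul(Rational(1, 2), Pow(Add(7, -5), -1)) = Mul(Rational(1, 2), Pow(2, -1)) = Mul(Rational(1, 2), Rational(1, 2)) = Rational(1, 4) ≈ 0.25000)
Function('C')(W, d) = Add(Rational(1, 4), Mul(-1, W, d)) (Function('C')(W, d) = Add(Mul(Mul(-1, W), d), Rational(1, 4)) = Add(Mul(-1, W, d), Rational(1, 4)) = Add(Rational(1, 4), Mul(-1, W, d)))
Mul(Mul(-8, Function('C')(5, Add(Mul(6, 4), 3))), -26) = Mul(Mul(-8, Add(Rational(1, 4), Mul(-1, 5, Add(Mul(6, 4), 3)))), -26) = Mul(Mul(-8, Add(Rational(1, 4), Mul(-1, 5, Add(24, 3)))), -26) = Mul(Mul(-8, Add(Rational(1, 4), Mul(-1, 5, 27))), -26) = Mul(Mul(-8, Add(Rational(1, 4), -135)), -26) = Mul(Mul(-8, Rational(-539, 4)), -26) = Mul(1078, -26) = -28028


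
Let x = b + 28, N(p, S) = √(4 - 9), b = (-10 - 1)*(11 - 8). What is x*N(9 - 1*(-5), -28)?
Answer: -5*I*√5 ≈ -11.18*I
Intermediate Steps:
b = -33 (b = -11*3 = -33)
N(p, S) = I*√5 (N(p, S) = √(-5) = I*√5)
x = -5 (x = -33 + 28 = -5)
x*N(9 - 1*(-5), -28) = -5*I*√5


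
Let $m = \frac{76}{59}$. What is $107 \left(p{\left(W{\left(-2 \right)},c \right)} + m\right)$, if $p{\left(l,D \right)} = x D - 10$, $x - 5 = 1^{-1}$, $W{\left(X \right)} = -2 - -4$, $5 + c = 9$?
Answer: $\frac{96514}{59} \approx 1635.8$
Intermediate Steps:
$m = \frac{76}{59}$ ($m = 76 \cdot \frac{1}{59} = \frac{76}{59} \approx 1.2881$)
$c = 4$ ($c = -5 + 9 = 4$)
$W{\left(X \right)} = 2$ ($W{\left(X \right)} = -2 + 4 = 2$)
$x = 6$ ($x = 5 + 1^{-1} = 5 + 1 = 6$)
$p{\left(l,D \right)} = -10 + 6 D$ ($p{\left(l,D \right)} = 6 D - 10 = -10 + 6 D$)
$107 \left(p{\left(W{\left(-2 \right)},c \right)} + m\right) = 107 \left(\left(-10 + 6 \cdot 4\right) + \frac{76}{59}\right) = 107 \left(\left(-10 + 24\right) + \frac{76}{59}\right) = 107 \left(14 + \frac{76}{59}\right) = 107 \cdot \frac{902}{59} = \frac{96514}{59}$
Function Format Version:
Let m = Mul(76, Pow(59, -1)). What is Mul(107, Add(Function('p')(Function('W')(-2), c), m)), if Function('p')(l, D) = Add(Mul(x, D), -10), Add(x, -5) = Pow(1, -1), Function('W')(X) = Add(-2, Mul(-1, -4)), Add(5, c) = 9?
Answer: Rational(96514, 59) ≈ 1635.8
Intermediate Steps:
m = Rational(76, 59) (m = Mul(76, Rational(1, 59)) = Rational(76, 59) ≈ 1.2881)
c = 4 (c = Add(-5, 9) = 4)
Function('W')(X) = 2 (Function('W')(X) = Add(-2, 4) = 2)
x = 6 (x = Add(5, Pow(1, -1)) = Add(5, 1) = 6)
Function('p')(l, D) = Add(-10, Mul(6, D)) (Function('p')(l, D) = Add(Mul(6, D), -10) = Add(-10, Mul(6, D)))
Mul(107, Add(Function('p')(Function('W')(-2), c), m)) = Mul(107, Add(Add(-10, Mul(6, 4)), Rational(76, 59))) = Mul(107, Add(Add(-10, 24), Rational(76, 59))) = Mul(107, Add(14, Rational(76, 59))) = Mul(107, Rational(902, 59)) = Rational(96514, 59)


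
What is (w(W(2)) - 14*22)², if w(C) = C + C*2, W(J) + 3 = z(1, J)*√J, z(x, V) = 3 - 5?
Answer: 100561 + 3804*√2 ≈ 1.0594e+5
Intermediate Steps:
z(x, V) = -2
W(J) = -3 - 2*√J
w(C) = 3*C (w(C) = C + 2*C = 3*C)
(w(W(2)) - 14*22)² = (3*(-3 - 2*√2) - 14*22)² = ((-9 - 6*√2) - 308)² = (-317 - 6*√2)²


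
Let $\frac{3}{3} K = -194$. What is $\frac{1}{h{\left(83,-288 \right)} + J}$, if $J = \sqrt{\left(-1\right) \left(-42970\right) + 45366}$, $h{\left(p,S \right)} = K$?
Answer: $\frac{97}{25350} + \frac{\sqrt{5521}}{12675} \approx 0.0096886$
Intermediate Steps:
$K = -194$
$h{\left(p,S \right)} = -194$
$J = 4 \sqrt{5521}$ ($J = \sqrt{42970 + 45366} = \sqrt{88336} = 4 \sqrt{5521} \approx 297.21$)
$\frac{1}{h{\left(83,-288 \right)} + J} = \frac{1}{-194 + 4 \sqrt{5521}}$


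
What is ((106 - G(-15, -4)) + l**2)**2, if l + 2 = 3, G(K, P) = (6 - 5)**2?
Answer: 11236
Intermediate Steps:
G(K, P) = 1 (G(K, P) = 1**2 = 1)
l = 1 (l = -2 + 3 = 1)
((106 - G(-15, -4)) + l**2)**2 = ((106 - 1*1) + 1**2)**2 = ((106 - 1) + 1)**2 = (105 + 1)**2 = 106**2 = 11236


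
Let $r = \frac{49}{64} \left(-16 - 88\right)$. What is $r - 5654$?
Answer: $- \frac{45869}{8} \approx -5733.6$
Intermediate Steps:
$r = - \frac{637}{8}$ ($r = 49 \cdot \frac{1}{64} \left(-104\right) = \frac{49}{64} \left(-104\right) = - \frac{637}{8} \approx -79.625$)
$r - 5654 = - \frac{637}{8} - 5654 = - \frac{45869}{8}$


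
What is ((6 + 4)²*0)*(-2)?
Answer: 0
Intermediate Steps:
((6 + 4)²*0)*(-2) = (10²*0)*(-2) = (100*0)*(-2) = 0*(-2) = 0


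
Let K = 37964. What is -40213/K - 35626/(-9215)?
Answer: 981942669/349838260 ≈ 2.8068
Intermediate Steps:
-40213/K - 35626/(-9215) = -40213/37964 - 35626/(-9215) = -40213*1/37964 - 35626*(-1/9215) = -40213/37964 + 35626/9215 = 981942669/349838260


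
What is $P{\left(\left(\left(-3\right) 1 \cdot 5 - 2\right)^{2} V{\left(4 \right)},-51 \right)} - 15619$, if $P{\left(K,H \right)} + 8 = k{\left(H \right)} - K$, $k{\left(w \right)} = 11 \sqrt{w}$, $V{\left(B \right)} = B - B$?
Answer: $-15627 + 11 i \sqrt{51} \approx -15627.0 + 78.556 i$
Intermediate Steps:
$V{\left(B \right)} = 0$
$P{\left(K,H \right)} = -8 - K + 11 \sqrt{H}$ ($P{\left(K,H \right)} = -8 + \left(11 \sqrt{H} - K\right) = -8 + \left(- K + 11 \sqrt{H}\right) = -8 - K + 11 \sqrt{H}$)
$P{\left(\left(\left(-3\right) 1 \cdot 5 - 2\right)^{2} V{\left(4 \right)},-51 \right)} - 15619 = \left(-8 - \left(\left(-3\right) 1 \cdot 5 - 2\right)^{2} \cdot 0 + 11 \sqrt{-51}\right) - 15619 = \left(-8 - \left(\left(-3\right) 5 - 2\right)^{2} \cdot 0 + 11 i \sqrt{51}\right) - 15619 = \left(-8 - \left(-15 - 2\right)^{2} \cdot 0 + 11 i \sqrt{51}\right) - 15619 = \left(-8 - \left(-17\right)^{2} \cdot 0 + 11 i \sqrt{51}\right) - 15619 = \left(-8 - 289 \cdot 0 + 11 i \sqrt{51}\right) - 15619 = \left(-8 - 0 + 11 i \sqrt{51}\right) - 15619 = \left(-8 + 0 + 11 i \sqrt{51}\right) - 15619 = \left(-8 + 11 i \sqrt{51}\right) - 15619 = -15627 + 11 i \sqrt{51}$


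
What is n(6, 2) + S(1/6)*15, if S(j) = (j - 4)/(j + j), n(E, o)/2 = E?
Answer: -321/2 ≈ -160.50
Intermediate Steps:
n(E, o) = 2*E
S(j) = (-4 + j)/(2*j) (S(j) = (-4 + j)/((2*j)) = (-4 + j)*(1/(2*j)) = (-4 + j)/(2*j))
n(6, 2) + S(1/6)*15 = 2*6 + ((-4 + 1/6)/(2*(1/6)))*15 = 12 + ((-4 + ⅙)/(2*(⅙)))*15 = 12 + ((½)*6*(-23/6))*15 = 12 - 23/2*15 = 12 - 345/2 = -321/2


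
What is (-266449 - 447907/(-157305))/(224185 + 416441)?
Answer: -20956656019/50386836465 ≈ -0.41592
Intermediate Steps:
(-266449 - 447907/(-157305))/(224185 + 416441) = (-266449 - 447907*(-1/157305))/640626 = (-266449 + 447907/157305)*(1/640626) = -41913312038/157305*1/640626 = -20956656019/50386836465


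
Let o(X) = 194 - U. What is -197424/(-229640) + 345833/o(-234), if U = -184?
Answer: 9936464549/10850490 ≈ 915.76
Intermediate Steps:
o(X) = 378 (o(X) = 194 - 1*(-184) = 194 + 184 = 378)
-197424/(-229640) + 345833/o(-234) = -197424/(-229640) + 345833/378 = -197424*(-1/229640) + 345833*(1/378) = 24678/28705 + 345833/378 = 9936464549/10850490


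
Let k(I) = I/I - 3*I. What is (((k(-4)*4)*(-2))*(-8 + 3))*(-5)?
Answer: -2600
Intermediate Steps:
k(I) = 1 - 3*I
(((k(-4)*4)*(-2))*(-8 + 3))*(-5) = ((((1 - 3*(-4))*4)*(-2))*(-8 + 3))*(-5) = ((((1 + 12)*4)*(-2))*(-5))*(-5) = (((13*4)*(-2))*(-5))*(-5) = ((52*(-2))*(-5))*(-5) = -104*(-5)*(-5) = 520*(-5) = -2600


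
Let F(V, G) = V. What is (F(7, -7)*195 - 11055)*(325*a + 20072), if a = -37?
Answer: -77975430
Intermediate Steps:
(F(7, -7)*195 - 11055)*(325*a + 20072) = (7*195 - 11055)*(325*(-37) + 20072) = (1365 - 11055)*(-12025 + 20072) = -9690*8047 = -77975430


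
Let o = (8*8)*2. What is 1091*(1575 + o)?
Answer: 1857973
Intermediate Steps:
o = 128 (o = 64*2 = 128)
1091*(1575 + o) = 1091*(1575 + 128) = 1091*1703 = 1857973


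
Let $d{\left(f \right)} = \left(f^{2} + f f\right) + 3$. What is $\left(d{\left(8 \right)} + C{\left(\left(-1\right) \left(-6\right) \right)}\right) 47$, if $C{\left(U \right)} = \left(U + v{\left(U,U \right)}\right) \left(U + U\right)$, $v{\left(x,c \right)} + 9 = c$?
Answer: $7849$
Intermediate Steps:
$v{\left(x,c \right)} = -9 + c$
$d{\left(f \right)} = 3 + 2 f^{2}$ ($d{\left(f \right)} = \left(f^{2} + f^{2}\right) + 3 = 2 f^{2} + 3 = 3 + 2 f^{2}$)
$C{\left(U \right)} = 2 U \left(-9 + 2 U\right)$ ($C{\left(U \right)} = \left(U + \left(-9 + U\right)\right) \left(U + U\right) = \left(-9 + 2 U\right) 2 U = 2 U \left(-9 + 2 U\right)$)
$\left(d{\left(8 \right)} + C{\left(\left(-1\right) \left(-6\right) \right)}\right) 47 = \left(\left(3 + 2 \cdot 8^{2}\right) + 2 \left(\left(-1\right) \left(-6\right)\right) \left(-9 + 2 \left(\left(-1\right) \left(-6\right)\right)\right)\right) 47 = \left(\left(3 + 2 \cdot 64\right) + 2 \cdot 6 \left(-9 + 2 \cdot 6\right)\right) 47 = \left(\left(3 + 128\right) + 2 \cdot 6 \left(-9 + 12\right)\right) 47 = \left(131 + 2 \cdot 6 \cdot 3\right) 47 = \left(131 + 36\right) 47 = 167 \cdot 47 = 7849$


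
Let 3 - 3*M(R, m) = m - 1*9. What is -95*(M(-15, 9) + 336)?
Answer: -32015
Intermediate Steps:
M(R, m) = 4 - m/3 (M(R, m) = 1 - (m - 1*9)/3 = 1 - (m - 9)/3 = 1 - (-9 + m)/3 = 1 + (3 - m/3) = 4 - m/3)
-95*(M(-15, 9) + 336) = -95*((4 - 1/3*9) + 336) = -95*((4 - 3) + 336) = -95*(1 + 336) = -95*337 = -32015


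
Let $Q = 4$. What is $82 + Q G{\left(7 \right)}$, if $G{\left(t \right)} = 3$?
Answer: $94$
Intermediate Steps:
$82 + Q G{\left(7 \right)} = 82 + 4 \cdot 3 = 82 + 12 = 94$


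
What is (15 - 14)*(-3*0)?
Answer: 0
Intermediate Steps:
(15 - 14)*(-3*0) = 1*0 = 0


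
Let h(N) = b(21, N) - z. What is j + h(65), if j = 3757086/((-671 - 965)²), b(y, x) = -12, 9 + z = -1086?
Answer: 1451201127/1338248 ≈ 1084.4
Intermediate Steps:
z = -1095 (z = -9 - 1086 = -1095)
h(N) = 1083 (h(N) = -12 - 1*(-1095) = -12 + 1095 = 1083)
j = 1878543/1338248 (j = 3757086/((-1636)²) = 3757086/2676496 = 3757086*(1/2676496) = 1878543/1338248 ≈ 1.4037)
j + h(65) = 1878543/1338248 + 1083 = 1451201127/1338248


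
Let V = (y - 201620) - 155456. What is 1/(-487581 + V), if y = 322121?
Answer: -1/522536 ≈ -1.9137e-6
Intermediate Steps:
V = -34955 (V = (322121 - 201620) - 155456 = 120501 - 155456 = -34955)
1/(-487581 + V) = 1/(-487581 - 34955) = 1/(-522536) = -1/522536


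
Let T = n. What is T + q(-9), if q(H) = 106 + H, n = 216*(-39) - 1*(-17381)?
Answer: 9054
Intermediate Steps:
n = 8957 (n = -8424 + 17381 = 8957)
T = 8957
T + q(-9) = 8957 + (106 - 9) = 8957 + 97 = 9054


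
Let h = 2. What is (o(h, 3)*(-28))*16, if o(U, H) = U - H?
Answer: 448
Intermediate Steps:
(o(h, 3)*(-28))*16 = ((2 - 1*3)*(-28))*16 = ((2 - 3)*(-28))*16 = -1*(-28)*16 = 28*16 = 448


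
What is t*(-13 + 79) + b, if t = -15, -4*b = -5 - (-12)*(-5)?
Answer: -3895/4 ≈ -973.75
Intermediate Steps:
b = 65/4 (b = -(-5 - (-12)*(-5))/4 = -(-5 - 4*15)/4 = -(-5 - 60)/4 = -1/4*(-65) = 65/4 ≈ 16.250)
t*(-13 + 79) + b = -15*(-13 + 79) + 65/4 = -15*66 + 65/4 = -990 + 65/4 = -3895/4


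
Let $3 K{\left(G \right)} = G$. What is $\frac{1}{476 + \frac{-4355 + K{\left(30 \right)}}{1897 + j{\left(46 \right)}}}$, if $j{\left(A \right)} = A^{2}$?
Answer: $\frac{4013}{1905843} \approx 0.0021056$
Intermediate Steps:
$K{\left(G \right)} = \frac{G}{3}$
$\frac{1}{476 + \frac{-4355 + K{\left(30 \right)}}{1897 + j{\left(46 \right)}}} = \frac{1}{476 + \frac{-4355 + \frac{1}{3} \cdot 30}{1897 + 46^{2}}} = \frac{1}{476 + \frac{-4355 + 10}{1897 + 2116}} = \frac{1}{476 - \frac{4345}{4013}} = \frac{1}{\frac{1905843}{4013}} = \frac{4013}{1905843}$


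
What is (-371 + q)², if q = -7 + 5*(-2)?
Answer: 150544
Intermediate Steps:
q = -17 (q = -7 - 10 = -17)
(-371 + q)² = (-371 - 17)² = (-388)² = 150544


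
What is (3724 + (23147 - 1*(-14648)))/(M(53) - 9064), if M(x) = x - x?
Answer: -41519/9064 ≈ -4.5807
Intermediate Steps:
M(x) = 0
(3724 + (23147 - 1*(-14648)))/(M(53) - 9064) = (3724 + (23147 - 1*(-14648)))/(0 - 9064) = (3724 + (23147 + 14648))/(-9064) = (3724 + 37795)*(-1/9064) = 41519*(-1/9064) = -41519/9064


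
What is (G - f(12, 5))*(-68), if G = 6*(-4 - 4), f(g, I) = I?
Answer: 3604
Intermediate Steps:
G = -48 (G = 6*(-8) = -48)
(G - f(12, 5))*(-68) = (-48 - 1*5)*(-68) = (-48 - 5)*(-68) = -53*(-68) = 3604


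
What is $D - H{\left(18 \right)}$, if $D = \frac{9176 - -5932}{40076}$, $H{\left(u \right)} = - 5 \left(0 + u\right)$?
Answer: $\frac{905487}{10019} \approx 90.377$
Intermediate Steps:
$H{\left(u \right)} = - 5 u$
$D = \frac{3777}{10019}$ ($D = \left(9176 + 5932\right) \frac{1}{40076} = 15108 \cdot \frac{1}{40076} = \frac{3777}{10019} \approx 0.37698$)
$D - H{\left(18 \right)} = \frac{3777}{10019} - \left(-5\right) 18 = \frac{3777}{10019} - -90 = \frac{3777}{10019} + 90 = \frac{905487}{10019}$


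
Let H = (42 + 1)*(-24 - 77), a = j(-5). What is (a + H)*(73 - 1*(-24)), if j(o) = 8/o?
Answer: -2107131/5 ≈ -4.2143e+5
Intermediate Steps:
a = -8/5 (a = 8/(-5) = 8*(-⅕) = -8/5 ≈ -1.6000)
H = -4343 (H = 43*(-101) = -4343)
(a + H)*(73 - 1*(-24)) = (-8/5 - 4343)*(73 - 1*(-24)) = -21723*(73 + 24)/5 = -21723/5*97 = -2107131/5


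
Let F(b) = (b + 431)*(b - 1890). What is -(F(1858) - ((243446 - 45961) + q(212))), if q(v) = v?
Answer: 270945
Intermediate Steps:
F(b) = (-1890 + b)*(431 + b) (F(b) = (431 + b)*(-1890 + b) = (-1890 + b)*(431 + b))
-(F(1858) - ((243446 - 45961) + q(212))) = -((-814590 + 1858² - 1459*1858) - ((243446 - 45961) + 212)) = -((-814590 + 3452164 - 2710822) - (197485 + 212)) = -(-73248 - 1*197697) = -(-73248 - 197697) = -1*(-270945) = 270945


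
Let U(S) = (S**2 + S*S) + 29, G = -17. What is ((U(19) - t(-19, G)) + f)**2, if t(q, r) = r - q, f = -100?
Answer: 421201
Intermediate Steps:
U(S) = 29 + 2*S**2 (U(S) = (S**2 + S**2) + 29 = 2*S**2 + 29 = 29 + 2*S**2)
((U(19) - t(-19, G)) + f)**2 = (((29 + 2*19**2) - (-17 - 1*(-19))) - 100)**2 = (((29 + 2*361) - (-17 + 19)) - 100)**2 = (((29 + 722) - 1*2) - 100)**2 = ((751 - 2) - 100)**2 = (749 - 100)**2 = 649**2 = 421201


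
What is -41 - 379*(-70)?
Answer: 26489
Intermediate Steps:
-41 - 379*(-70) = -41 + 26530 = 26489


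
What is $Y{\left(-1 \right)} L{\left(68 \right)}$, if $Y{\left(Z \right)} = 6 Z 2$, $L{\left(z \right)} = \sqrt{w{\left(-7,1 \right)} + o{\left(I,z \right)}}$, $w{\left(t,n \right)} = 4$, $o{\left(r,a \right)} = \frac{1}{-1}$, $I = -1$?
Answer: $- 12 \sqrt{3} \approx -20.785$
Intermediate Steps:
$o{\left(r,a \right)} = -1$
$L{\left(z \right)} = \sqrt{3}$ ($L{\left(z \right)} = \sqrt{4 - 1} = \sqrt{3}$)
$Y{\left(Z \right)} = 12 Z$
$Y{\left(-1 \right)} L{\left(68 \right)} = 12 \left(-1\right) \sqrt{3} = - 12 \sqrt{3}$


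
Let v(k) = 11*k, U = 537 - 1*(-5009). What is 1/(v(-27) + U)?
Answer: 1/5249 ≈ 0.00019051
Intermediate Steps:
U = 5546 (U = 537 + 5009 = 5546)
1/(v(-27) + U) = 1/(11*(-27) + 5546) = 1/(-297 + 5546) = 1/5249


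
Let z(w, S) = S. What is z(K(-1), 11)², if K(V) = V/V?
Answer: 121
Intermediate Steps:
K(V) = 1
z(K(-1), 11)² = 11² = 121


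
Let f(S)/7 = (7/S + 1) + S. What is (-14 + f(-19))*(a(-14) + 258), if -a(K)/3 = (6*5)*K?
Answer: -4112262/19 ≈ -2.1643e+5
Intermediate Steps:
f(S) = 7 + 7*S + 49/S (f(S) = 7*((7/S + 1) + S) = 7*((1 + 7/S) + S) = 7*(1 + S + 7/S) = 7 + 7*S + 49/S)
a(K) = -90*K (a(K) = -3*6*5*K = -90*K)
(-14 + f(-19))*(a(-14) + 258) = (-14 + (7 + 7*(-19) + 49/(-19)))*(-90*(-14) + 258) = (-14 + (7 - 133 + 49*(-1/19)))*(1260 + 258) = (-14 + (7 - 133 - 49/19))*1518 = (-14 - 2443/19)*1518 = -2709/19*1518 = -4112262/19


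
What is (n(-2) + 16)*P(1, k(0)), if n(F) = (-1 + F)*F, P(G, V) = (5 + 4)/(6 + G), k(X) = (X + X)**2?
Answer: 198/7 ≈ 28.286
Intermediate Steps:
k(X) = 4*X**2 (k(X) = (2*X)**2 = 4*X**2)
P(G, V) = 9/(6 + G)
n(F) = F*(-1 + F)
(n(-2) + 16)*P(1, k(0)) = (-2*(-1 - 2) + 16)*(9/(6 + 1)) = (-2*(-3) + 16)*(9/7) = (6 + 16)*(9*(1/7)) = 22*(9/7) = 198/7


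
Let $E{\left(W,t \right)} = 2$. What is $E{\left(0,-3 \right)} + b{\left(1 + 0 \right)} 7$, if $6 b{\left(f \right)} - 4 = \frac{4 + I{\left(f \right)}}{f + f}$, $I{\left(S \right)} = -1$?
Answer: $\frac{101}{12} \approx 8.4167$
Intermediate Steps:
$b{\left(f \right)} = \frac{2}{3} + \frac{1}{4 f}$ ($b{\left(f \right)} = \frac{2}{3} + \frac{\left(4 - 1\right) \frac{1}{f + f}}{6} = \frac{2}{3} + \frac{3 \frac{1}{2 f}}{6} = \frac{2}{3} + \frac{\frac{3}{2} \frac{1}{f}}{6} = \frac{2}{3} + \frac{1}{4 f}$)
$E{\left(0,-3 \right)} + b{\left(1 + 0 \right)} 7 = 2 + \frac{3 + 8 \left(1 + 0\right)}{12 \left(1 + 0\right)} 7 = 2 + \frac{3 + 8 \cdot 1}{12 \cdot 1} \cdot 7 = 2 + \frac{1}{12} \cdot 1 \left(3 + 8\right) 7 = 2 + \frac{1}{12} \cdot 1 \cdot 11 \cdot 7 = 2 + \frac{11}{12} \cdot 7 = 2 + \frac{77}{12} = \frac{101}{12}$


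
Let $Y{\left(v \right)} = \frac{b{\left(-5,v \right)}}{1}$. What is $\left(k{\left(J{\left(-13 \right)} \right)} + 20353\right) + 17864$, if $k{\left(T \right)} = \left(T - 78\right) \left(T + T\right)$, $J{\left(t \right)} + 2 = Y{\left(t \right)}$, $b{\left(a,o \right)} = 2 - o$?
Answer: $36527$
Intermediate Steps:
$Y{\left(v \right)} = 2 - v$ ($Y{\left(v \right)} = \frac{2 - v}{1} = \left(2 - v\right) 1 = 2 - v$)
$J{\left(t \right)} = - t$ ($J{\left(t \right)} = -2 - \left(-2 + t\right) = - t$)
$k{\left(T \right)} = 2 T \left(-78 + T\right)$ ($k{\left(T \right)} = \left(-78 + T\right) 2 T = 2 T \left(-78 + T\right)$)
$\left(k{\left(J{\left(-13 \right)} \right)} + 20353\right) + 17864 = \left(2 \left(\left(-1\right) \left(-13\right)\right) \left(-78 - -13\right) + 20353\right) + 17864 = \left(2 \cdot 13 \left(-78 + 13\right) + 20353\right) + 17864 = \left(2 \cdot 13 \left(-65\right) + 20353\right) + 17864 = \left(-1690 + 20353\right) + 17864 = 18663 + 17864 = 36527$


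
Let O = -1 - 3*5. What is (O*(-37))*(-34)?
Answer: -20128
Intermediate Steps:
O = -16 (O = -1 - 15 = -16)
(O*(-37))*(-34) = -16*(-37)*(-34) = 592*(-34) = -20128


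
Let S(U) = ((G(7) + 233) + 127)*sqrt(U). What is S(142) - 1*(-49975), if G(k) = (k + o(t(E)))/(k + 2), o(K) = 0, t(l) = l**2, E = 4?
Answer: 49975 + 3247*sqrt(142)/9 ≈ 54274.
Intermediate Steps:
G(k) = k/(2 + k) (G(k) = (k + 0)/(k + 2) = k/(2 + k))
S(U) = 3247*sqrt(U)/9 (S(U) = ((7/(2 + 7) + 233) + 127)*sqrt(U) = ((7/9 + 233) + 127)*sqrt(U) = (2104/9 + 127)*sqrt(U) = 3247*sqrt(U)/9)
S(142) - 1*(-49975) = 3247*sqrt(142)/9 - 1*(-49975) = 3247*sqrt(142)/9 + 49975 = 49975 + 3247*sqrt(142)/9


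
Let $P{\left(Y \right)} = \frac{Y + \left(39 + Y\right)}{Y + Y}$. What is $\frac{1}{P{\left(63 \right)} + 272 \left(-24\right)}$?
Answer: $- \frac{42}{274121} \approx -0.00015322$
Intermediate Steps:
$P{\left(Y \right)} = \frac{39 + 2 Y}{2 Y}$
$\frac{1}{P{\left(63 \right)} + 272 \left(-24\right)} = \frac{1}{\frac{\frac{39}{2} + 63}{63} + 272 \left(-24\right)} = \frac{1}{\frac{1}{63} \cdot \frac{165}{2} - 6528} = \frac{1}{\frac{55}{42} - 6528} = \frac{1}{- \frac{274121}{42}} = - \frac{42}{274121}$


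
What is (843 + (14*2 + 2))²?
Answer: 762129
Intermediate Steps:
(843 + (14*2 + 2))² = (843 + (28 + 2))² = (843 + 30)² = 873² = 762129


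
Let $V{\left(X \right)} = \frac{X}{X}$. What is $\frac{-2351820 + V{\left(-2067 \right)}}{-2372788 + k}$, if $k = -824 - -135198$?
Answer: $\frac{2351819}{2238414} \approx 1.0507$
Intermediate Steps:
$k = 134374$ ($k = -824 + 135198 = 134374$)
$V{\left(X \right)} = 1$
$\frac{-2351820 + V{\left(-2067 \right)}}{-2372788 + k} = \frac{-2351820 + 1}{-2372788 + 134374} = - \frac{2351819}{-2238414} = \left(-2351819\right) \left(- \frac{1}{2238414}\right) = \frac{2351819}{2238414}$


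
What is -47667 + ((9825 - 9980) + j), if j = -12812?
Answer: -60634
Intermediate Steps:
-47667 + ((9825 - 9980) + j) = -47667 + ((9825 - 9980) - 12812) = -47667 + (-155 - 12812) = -47667 - 12967 = -60634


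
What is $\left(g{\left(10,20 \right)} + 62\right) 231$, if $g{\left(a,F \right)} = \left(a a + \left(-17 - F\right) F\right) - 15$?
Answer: $-136983$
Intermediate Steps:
$g{\left(a,F \right)} = -15 + a^{2} + F \left(-17 - F\right)$ ($g{\left(a,F \right)} = \left(a^{2} + F \left(-17 - F\right)\right) - 15 = -15 + a^{2} + F \left(-17 - F\right)$)
$\left(g{\left(10,20 \right)} + 62\right) 231 = \left(\left(-15 + 10^{2} - 20^{2} - 340\right) + 62\right) 231 = \left(\left(-15 + 100 - 400 - 340\right) + 62\right) 231 = \left(-655 + 62\right) 231 = \left(-593\right) 231 = -136983$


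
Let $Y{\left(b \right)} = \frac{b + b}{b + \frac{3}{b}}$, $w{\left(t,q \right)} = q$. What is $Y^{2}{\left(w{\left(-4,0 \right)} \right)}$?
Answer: $0$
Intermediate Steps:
$Y{\left(b \right)} = \frac{2 b}{b + \frac{3}{b}}$
$Y^{2}{\left(w{\left(-4,0 \right)} \right)} = \left(\frac{2 \cdot 0^{2}}{3 + 0^{2}}\right)^{2} = \left(2 \cdot 0 \frac{1}{3 + 0}\right)^{2} = \left(2 \cdot 0 \cdot \frac{1}{3}\right)^{2} = 0^{2} = 0$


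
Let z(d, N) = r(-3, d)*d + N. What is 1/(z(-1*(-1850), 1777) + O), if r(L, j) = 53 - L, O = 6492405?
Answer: 1/6597782 ≈ 1.5157e-7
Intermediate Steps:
z(d, N) = N + 56*d (z(d, N) = (53 - 1*(-3))*d + N = (53 + 3)*d + N = 56*d + N = N + 56*d)
1/(z(-1*(-1850), 1777) + O) = 1/((1777 + 56*(-1*(-1850))) + 6492405) = 1/((1777 + 56*1850) + 6492405) = 1/((1777 + 103600) + 6492405) = 1/(105377 + 6492405) = 1/6597782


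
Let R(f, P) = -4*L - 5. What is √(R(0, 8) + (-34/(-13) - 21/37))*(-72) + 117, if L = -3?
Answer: 117 - 1152*√8177/481 ≈ -99.573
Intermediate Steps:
R(f, P) = 7 (R(f, P) = -4*(-3) - 5 = 12 - 5 = 7)
√(R(0, 8) + (-34/(-13) - 21/37))*(-72) + 117 = √(7 + (-34/(-13) - 21/37))*(-72) + 117 = √(7 + (-34*(-1/13) - 21*1/37))*(-72) + 117 = √(7 + (34/13 - 21/37))*(-72) + 117 = √(7 + 985/481)*(-72) + 117 = √(4352/481)*(-72) + 117 = (16*√8177/481)*(-72) + 117 = -1152*√8177/481 + 117 = 117 - 1152*√8177/481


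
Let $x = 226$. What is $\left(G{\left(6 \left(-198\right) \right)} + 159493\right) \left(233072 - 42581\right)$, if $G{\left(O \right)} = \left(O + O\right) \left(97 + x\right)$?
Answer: $-115809955905$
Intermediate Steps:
$G{\left(O \right)} = 646 O$ ($G{\left(O \right)} = \left(O + O\right) \left(97 + 226\right) = 2 O 323 = 646 O$)
$\left(G{\left(6 \left(-198\right) \right)} + 159493\right) \left(233072 - 42581\right) = \left(646 \cdot 6 \left(-198\right) + 159493\right) \left(233072 - 42581\right) = \left(646 \left(-1188\right) + 159493\right) 190491 = \left(-767448 + 159493\right) 190491 = \left(-607955\right) 190491 = -115809955905$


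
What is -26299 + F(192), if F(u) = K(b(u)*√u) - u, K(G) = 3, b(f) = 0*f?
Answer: -26488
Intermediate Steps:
b(f) = 0
F(u) = 3 - u
-26299 + F(192) = -26299 + (3 - 1*192) = -26299 + (3 - 192) = -26299 - 189 = -26488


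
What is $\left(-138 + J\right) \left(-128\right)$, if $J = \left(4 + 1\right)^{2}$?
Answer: $14464$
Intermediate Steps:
$J = 25$ ($J = 5^{2} = 25$)
$\left(-138 + J\right) \left(-128\right) = \left(-138 + 25\right) \left(-128\right) = \left(-113\right) \left(-128\right) = 14464$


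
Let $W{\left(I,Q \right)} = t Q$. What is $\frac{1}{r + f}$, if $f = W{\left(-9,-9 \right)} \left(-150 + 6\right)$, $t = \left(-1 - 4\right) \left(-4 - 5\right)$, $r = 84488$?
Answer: $\frac{1}{142808} \approx 7.0024 \cdot 10^{-6}$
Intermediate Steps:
$t = 45$ ($t = \left(-1 - 4\right) \left(-9\right) = \left(-5\right) \left(-9\right) = 45$)
$W{\left(I,Q \right)} = 45 Q$
$f = 58320$ ($f = 45 \left(-9\right) \left(-150 + 6\right) = \left(-405\right) \left(-144\right) = 58320$)
$\frac{1}{r + f} = \frac{1}{84488 + 58320} = \frac{1}{142808}$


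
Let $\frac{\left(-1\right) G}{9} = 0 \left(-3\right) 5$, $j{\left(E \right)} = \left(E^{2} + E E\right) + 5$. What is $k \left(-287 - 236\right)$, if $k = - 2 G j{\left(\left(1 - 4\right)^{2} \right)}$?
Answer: $0$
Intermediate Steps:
$j{\left(E \right)} = 5 + 2 E^{2}$ ($j{\left(E \right)} = \left(E^{2} + E^{2}\right) + 5 = 2 E^{2} + 5 = 5 + 2 E^{2}$)
$G = 0$ ($G = - 9 \cdot 0 \left(-3\right) 5 = - 9 \cdot 0 \cdot 5 = \left(-9\right) 0 = 0$)
$k = 0$ ($k = \left(-2\right) 0 \left(5 + 2 \left(\left(1 - 4\right)^{2}\right)^{2}\right) = 0 \left(5 + 2 \left(\left(-3\right)^{2}\right)^{2}\right) = 0 \left(5 + 2 \cdot 9^{2}\right) = 0 \left(5 + 2 \cdot 81\right) = 0 \left(5 + 162\right) = 0 \cdot 167 = 0$)
$k \left(-287 - 236\right) = 0 \left(-287 - 236\right) = 0 \left(-523\right) = 0$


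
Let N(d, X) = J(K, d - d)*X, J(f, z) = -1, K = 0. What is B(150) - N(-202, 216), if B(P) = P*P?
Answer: 22716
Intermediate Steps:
N(d, X) = -X
B(P) = P²
B(150) - N(-202, 216) = 150² - (-1)*216 = 22500 - 1*(-216) = 22500 + 216 = 22716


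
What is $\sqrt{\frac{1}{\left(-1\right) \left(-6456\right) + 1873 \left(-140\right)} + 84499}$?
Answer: $\frac{\sqrt{1381880246708135}}{127882} \approx 290.69$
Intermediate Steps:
$\sqrt{\frac{1}{\left(-1\right) \left(-6456\right) + 1873 \left(-140\right)} + 84499} = \sqrt{\frac{1}{6456 - 262220} + 84499} = \sqrt{\frac{1}{-255764} + 84499} = \sqrt{- \frac{1}{255764} + 84499} = \sqrt{\frac{21611802235}{255764}} = \frac{\sqrt{1381880246708135}}{127882}$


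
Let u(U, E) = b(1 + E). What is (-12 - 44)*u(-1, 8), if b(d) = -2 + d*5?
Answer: -2408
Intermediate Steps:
b(d) = -2 + 5*d
u(U, E) = 3 + 5*E (u(U, E) = -2 + 5*(1 + E) = -2 + (5 + 5*E) = 3 + 5*E)
(-12 - 44)*u(-1, 8) = (-12 - 44)*(3 + 5*8) = -56*(3 + 40) = -56*43 = -2408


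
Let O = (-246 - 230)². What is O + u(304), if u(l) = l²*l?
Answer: 28321040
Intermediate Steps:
u(l) = l³
O = 226576 (O = (-476)² = 226576)
O + u(304) = 226576 + 304³ = 226576 + 28094464 = 28321040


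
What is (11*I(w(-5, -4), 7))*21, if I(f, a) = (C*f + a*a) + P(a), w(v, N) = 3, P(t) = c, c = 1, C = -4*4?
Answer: 462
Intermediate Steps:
C = -16
P(t) = 1
I(f, a) = 1 + a**2 - 16*f (I(f, a) = (-16*f + a*a) + 1 = (-16*f + a**2) + 1 = (a**2 - 16*f) + 1 = 1 + a**2 - 16*f)
(11*I(w(-5, -4), 7))*21 = (11*(1 + 7**2 - 16*3))*21 = (11*(1 + 49 - 48))*21 = (11*2)*21 = 22*21 = 462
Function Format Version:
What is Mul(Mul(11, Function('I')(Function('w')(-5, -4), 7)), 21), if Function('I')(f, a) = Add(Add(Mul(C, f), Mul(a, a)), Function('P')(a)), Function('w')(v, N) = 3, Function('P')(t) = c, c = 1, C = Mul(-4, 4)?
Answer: 462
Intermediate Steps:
C = -16
Function('P')(t) = 1
Function('I')(f, a) = Add(1, Pow(a, 2), Mul(-16, f)) (Function('I')(f, a) = Add(Add(Mul(-16, f), Mul(a, a)), 1) = Add(Add(Mul(-16, f), Pow(a, 2)), 1) = Add(Add(Pow(a, 2), Mul(-16, f)), 1) = Add(1, Pow(a, 2), Mul(-16, f)))
Mul(Mul(11, Function('I')(Function('w')(-5, -4), 7)), 21) = Mul(Mul(11, Add(1, Pow(7, 2), Mul(-16, 3))), 21) = Mul(Mul(11, Add(1, 49, -48)), 21) = Mul(Mul(11, 2), 21) = Mul(22, 21) = 462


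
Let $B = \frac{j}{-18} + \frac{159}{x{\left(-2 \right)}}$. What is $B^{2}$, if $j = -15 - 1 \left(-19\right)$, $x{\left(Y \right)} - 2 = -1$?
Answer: $\frac{2042041}{81} \approx 25210.0$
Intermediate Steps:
$x{\left(Y \right)} = 1$ ($x{\left(Y \right)} = 2 - 1 = 1$)
$j = 4$ ($j = -15 - -19 = -15 + 19 = 4$)
$B = \frac{1429}{9}$ ($B = \frac{4}{-18} + \frac{159}{1} = 4 \left(- \frac{1}{18}\right) + 159 \cdot 1 = - \frac{2}{9} + 159 = \frac{1429}{9} \approx 158.78$)
$B^{2} = \left(\frac{1429}{9}\right)^{2} = \frac{2042041}{81}$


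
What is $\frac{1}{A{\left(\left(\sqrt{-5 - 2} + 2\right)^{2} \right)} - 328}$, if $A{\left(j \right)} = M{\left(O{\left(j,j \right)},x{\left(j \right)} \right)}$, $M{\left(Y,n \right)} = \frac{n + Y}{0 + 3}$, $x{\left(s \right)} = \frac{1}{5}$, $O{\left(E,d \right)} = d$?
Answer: $- \frac{15 i}{20 \sqrt{7} + 4934 i} \approx -0.0030398 - 3.26 \cdot 10^{-5} i$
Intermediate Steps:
$x{\left(s \right)} = \frac{1}{5}$
$M{\left(Y,n \right)} = \frac{Y}{3} + \frac{n}{3}$ ($M{\left(Y,n \right)} = \frac{Y + n}{3} = \left(Y + n\right) \frac{1}{3} = \frac{Y}{3} + \frac{n}{3}$)
$A{\left(j \right)} = \frac{1}{15} + \frac{j}{3}$ ($A{\left(j \right)} = \frac{j}{3} + \frac{1}{3} \cdot \frac{1}{5} = \frac{j}{3} + \frac{1}{15} = \frac{1}{15} + \frac{j}{3}$)
$\frac{1}{A{\left(\left(\sqrt{-5 - 2} + 2\right)^{2} \right)} - 328} = \frac{1}{\left(\frac{1}{15} + \frac{\left(\sqrt{-5 - 2} + 2\right)^{2}}{3}\right) - 328} = \frac{1}{\left(\frac{1}{15} + \frac{\left(\sqrt{-7} + 2\right)^{2}}{3}\right) - 328} = \frac{1}{\left(\frac{1}{15} + \frac{\left(i \sqrt{7} + 2\right)^{2}}{3}\right) - 328} = \frac{1}{\left(\frac{1}{15} + \frac{\left(2 + i \sqrt{7}\right)^{2}}{3}\right) - 328} = \frac{1}{- \frac{4919}{15} + \frac{\left(2 + i \sqrt{7}\right)^{2}}{3}}$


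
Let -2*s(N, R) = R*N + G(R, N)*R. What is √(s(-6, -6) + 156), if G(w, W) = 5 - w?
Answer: 3*√19 ≈ 13.077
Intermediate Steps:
s(N, R) = -N*R/2 - R*(5 - R)/2 (s(N, R) = -(R*N + (5 - R)*R)/2 = -(N*R + R*(5 - R))/2 = -N*R/2 - R*(5 - R)/2)
√(s(-6, -6) + 156) = √((½)*(-6)*(-5 - 6 - 1*(-6)) + 156) = √((½)*(-6)*(-5 - 6 + 6) + 156) = √((½)*(-6)*(-5) + 156) = √(15 + 156) = √171 = 3*√19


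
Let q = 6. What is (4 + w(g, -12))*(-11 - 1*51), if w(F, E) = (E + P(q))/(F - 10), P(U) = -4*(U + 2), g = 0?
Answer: -2604/5 ≈ -520.80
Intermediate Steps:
P(U) = -8 - 4*U (P(U) = -4*(2 + U) = -8 - 4*U)
w(F, E) = (-32 + E)/(-10 + F) (w(F, E) = (E + (-8 - 4*6))/(F - 10) = (E + (-8 - 24))/(-10 + F) = (E - 32)/(-10 + F) = (-32 + E)/(-10 + F))
(4 + w(g, -12))*(-11 - 1*51) = (4 + (-32 - 12)/(-10 + 0))*(-11 - 1*51) = (4 - 44/(-10))*(-11 - 51) = (4 - ⅒*(-44))*(-62) = (4 + 22/5)*(-62) = (42/5)*(-62) = -2604/5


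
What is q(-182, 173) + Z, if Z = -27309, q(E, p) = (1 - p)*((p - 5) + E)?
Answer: -24901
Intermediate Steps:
q(E, p) = (1 - p)*(-5 + E + p) (q(E, p) = (1 - p)*((-5 + p) + E) = (1 - p)*(-5 + E + p))
q(-182, 173) + Z = (-5 - 182 - 1*173² + 6*173 - 1*(-182)*173) - 27309 = (-5 - 182 - 1*29929 + 1038 + 31486) - 27309 = (-5 - 182 - 29929 + 1038 + 31486) - 27309 = 2408 - 27309 = -24901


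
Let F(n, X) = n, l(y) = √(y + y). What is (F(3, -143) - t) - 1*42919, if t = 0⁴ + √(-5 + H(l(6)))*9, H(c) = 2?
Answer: -42916 - 9*I*√3 ≈ -42916.0 - 15.588*I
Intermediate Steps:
l(y) = √2*√y (l(y) = √(2*y) = √2*√y)
t = 9*I*√3 (t = 0⁴ + √(-5 + 2)*9 = 0 + √(-3)*9 = 0 + (I*√3)*9 = 0 + 9*I*√3 = 9*I*√3 ≈ 15.588*I)
(F(3, -143) - t) - 1*42919 = (3 - 9*I*√3) - 1*42919 = (3 - 9*I*√3) - 42919 = -42916 - 9*I*√3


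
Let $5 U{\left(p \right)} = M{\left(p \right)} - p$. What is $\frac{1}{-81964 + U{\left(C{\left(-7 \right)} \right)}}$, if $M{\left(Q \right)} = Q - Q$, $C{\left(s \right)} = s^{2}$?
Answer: $- \frac{5}{409869} \approx -1.2199 \cdot 10^{-5}$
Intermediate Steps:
$M{\left(Q \right)} = 0$
$U{\left(p \right)} = - \frac{p}{5}$ ($U{\left(p \right)} = \frac{0 - p}{5} = \frac{\left(-1\right) p}{5} = - \frac{p}{5}$)
$\frac{1}{-81964 + U{\left(C{\left(-7 \right)} \right)}} = \frac{1}{-81964 - \frac{\left(-7\right)^{2}}{5}} = \frac{1}{-81964 - \frac{49}{5}} = \frac{1}{- \frac{409869}{5}} = - \frac{5}{409869}$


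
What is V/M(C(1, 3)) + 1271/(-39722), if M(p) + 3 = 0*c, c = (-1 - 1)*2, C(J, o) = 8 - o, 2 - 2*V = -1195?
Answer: -3962905/19861 ≈ -199.53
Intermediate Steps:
V = 1197/2 (V = 1 - 1/2*(-1195) = 1 + 1195/2 = 1197/2 ≈ 598.50)
c = -4 (c = -2*2 = -4)
M(p) = -3 (M(p) = -3 + 0*(-4) = -3 + 0 = -3)
V/M(C(1, 3)) + 1271/(-39722) = (1197/2)/(-3) + 1271/(-39722) = (1197/2)*(-1/3) + 1271*(-1/39722) = -399/2 - 1271/39722 = -3962905/19861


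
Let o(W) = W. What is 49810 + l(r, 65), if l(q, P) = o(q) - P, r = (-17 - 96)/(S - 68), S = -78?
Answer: 7262883/146 ≈ 49746.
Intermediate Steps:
r = 113/146 (r = (-17 - 96)/(-78 - 68) = -113/(-146) = -113*(-1/146) = 113/146 ≈ 0.77397)
l(q, P) = q - P
49810 + l(r, 65) = 49810 + (113/146 - 1*65) = 49810 + (113/146 - 65) = 49810 - 9377/146 = 7262883/146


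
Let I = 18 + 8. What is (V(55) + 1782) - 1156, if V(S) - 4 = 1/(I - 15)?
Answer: 6931/11 ≈ 630.09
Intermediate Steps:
I = 26
V(S) = 45/11 (V(S) = 4 + 1/(26 - 15) = 4 + 1/11 = 45/11)
(V(55) + 1782) - 1156 = (45/11 + 1782) - 1156 = 19647/11 - 1156 = 6931/11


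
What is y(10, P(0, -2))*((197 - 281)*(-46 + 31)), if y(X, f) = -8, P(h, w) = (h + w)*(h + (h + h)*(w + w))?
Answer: -10080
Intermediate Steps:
P(h, w) = (h + w)*(h + 4*h*w) (P(h, w) = (h + w)*(h + (2*h)*(2*w)) = (h + w)*(h + 4*h*w))
y(10, P(0, -2))*((197 - 281)*(-46 + 31)) = -8*(197 - 281)*(-46 + 31) = -(-672)*(-15) = -8*1260 = -10080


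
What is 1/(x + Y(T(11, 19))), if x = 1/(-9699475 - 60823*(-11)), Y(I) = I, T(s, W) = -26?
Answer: -9030422/234790973 ≈ -0.038462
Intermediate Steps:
x = -1/9030422 (x = 1/(-9699475 + 669053) = 1/(-9030422) = -1/9030422 ≈ -1.1074e-7)
1/(x + Y(T(11, 19))) = 1/(-1/9030422 - 26) = 1/(-234790973/9030422) = -9030422/234790973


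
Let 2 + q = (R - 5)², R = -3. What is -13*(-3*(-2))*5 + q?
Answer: -328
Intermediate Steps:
q = 62 (q = -2 + (-3 - 5)² = -2 + (-8)² = -2 + 64 = 62)
-13*(-3*(-2))*5 + q = -13*(-3*(-2))*5 + 62 = -78*5 + 62 = -13*30 + 62 = -390 + 62 = -328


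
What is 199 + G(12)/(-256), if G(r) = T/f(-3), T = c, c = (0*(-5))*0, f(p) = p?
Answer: 199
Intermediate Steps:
c = 0 (c = 0*0 = 0)
T = 0
G(r) = 0 (G(r) = 0/(-3) = 0*(-1/3) = 0)
199 + G(12)/(-256) = 199 + 0/(-256) = 199 + 0*(-1/256) = 199 + 0 = 199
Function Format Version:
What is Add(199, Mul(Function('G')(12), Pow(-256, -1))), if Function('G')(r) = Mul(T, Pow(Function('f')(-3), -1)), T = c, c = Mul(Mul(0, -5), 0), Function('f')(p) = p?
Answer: 199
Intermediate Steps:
c = 0 (c = Mul(0, 0) = 0)
T = 0
Function('G')(r) = 0 (Function('G')(r) = Mul(0, Pow(-3, -1)) = Mul(0, Rational(-1, 3)) = 0)
Add(199, Mul(Function('G')(12), Pow(-256, -1))) = Add(199, Mul(0, Pow(-256, -1))) = Add(199, Mul(0, Rational(-1, 256))) = Add(199, 0) = 199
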